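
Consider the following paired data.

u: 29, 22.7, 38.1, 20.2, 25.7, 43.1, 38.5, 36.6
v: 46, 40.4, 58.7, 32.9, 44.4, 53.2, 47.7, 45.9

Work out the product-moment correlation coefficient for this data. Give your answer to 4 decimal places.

0.8408

n = 8, Σu = 253.9, Σv = 369.2, Σu² = 8555.85, Σv² = 17459.96, Σuv = 12102.52
nΣuv − ΣuΣv = 96820.16 − 93739.88 = 3080.28
nΣu² − (Σu)² = 68446.8 − 64465.21 = 3981.59; nΣv² − (Σv)² = 139679.68 − 136308.64 = 3371.04
r = 3080.28 / √(3981.59 × 3371.04) = 3080.28 / 3663.6183 ≈ 0.8408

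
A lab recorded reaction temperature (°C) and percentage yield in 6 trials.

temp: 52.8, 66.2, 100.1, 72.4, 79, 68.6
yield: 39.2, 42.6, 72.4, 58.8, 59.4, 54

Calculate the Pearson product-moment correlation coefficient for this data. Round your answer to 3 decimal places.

n = 6, Σx = 439.1, Σy = 326.4, Σx² = 33379.01, Σy² = 18494.96, Σxy = 24791.24
nΣxy − ΣxΣy = 148747.44 − 143322.24 = 5425.2
nΣx² − (Σx)² = 200274.06 − 192808.81 = 7465.25; nΣy² − (Σy)² = 110969.76 − 106536.96 = 4432.8
r = 5425.2 / √(7465.25 × 4432.8) = 5425.2 / 5752.5612 ≈ 0.943

0.943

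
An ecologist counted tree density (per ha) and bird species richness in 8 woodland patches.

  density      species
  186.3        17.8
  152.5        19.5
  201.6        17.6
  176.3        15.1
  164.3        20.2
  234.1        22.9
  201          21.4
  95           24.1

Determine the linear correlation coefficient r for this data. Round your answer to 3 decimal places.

-0.237

n = 8, Σx = 1411.1, Σy = 158.6, Σx² = 260911.49, Σy² = 3206.08, Σxy = 27770.83
nΣxy − ΣxΣy = 222166.64 − 223800.46 = -1633.82
nΣx² − (Σx)² = 2087291.92 − 1991203.21 = 96088.71; nΣy² − (Σy)² = 25648.64 − 25153.96 = 494.68
r = -1633.82 / √(96088.71 × 494.68) = -1633.82 / 6894.4299 ≈ -0.237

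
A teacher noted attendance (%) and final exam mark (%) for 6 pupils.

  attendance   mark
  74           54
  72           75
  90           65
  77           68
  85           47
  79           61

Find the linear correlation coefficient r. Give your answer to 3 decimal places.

-0.347

n = 6, Σx = 477, Σy = 370, Σx² = 38155, Σy² = 23320, Σxy = 29296
nΣxy − ΣxΣy = 175776 − 176490 = -714
nΣx² − (Σx)² = 228930 − 227529 = 1401; nΣy² − (Σy)² = 139920 − 136900 = 3020
r = -714 / √(1401 × 3020) = -714 / 2056.9443 ≈ -0.347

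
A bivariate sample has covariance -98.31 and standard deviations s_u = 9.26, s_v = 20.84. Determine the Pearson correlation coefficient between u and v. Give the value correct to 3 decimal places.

-0.509

r = Cov(u,v) / (s_u · s_v) = -98.31 / (9.26 × 20.84)
  = -98.31 / 192.9784 ≈ -0.509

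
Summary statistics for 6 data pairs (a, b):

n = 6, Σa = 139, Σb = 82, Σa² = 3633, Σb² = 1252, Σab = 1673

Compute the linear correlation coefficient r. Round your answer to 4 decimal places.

r = (nΣab − ΣaΣb) / √[(nΣa² − (Σa)²)(nΣb² − (Σb)²)]
Numerator: 6×1673 − 139×82 = -1360
Denominator: √[(21798 − 19321)(7512 − 6724)] = √[2477 × 788] = 1397.0956
r = -1360 / 1397.0956 ≈ -0.9734

-0.9734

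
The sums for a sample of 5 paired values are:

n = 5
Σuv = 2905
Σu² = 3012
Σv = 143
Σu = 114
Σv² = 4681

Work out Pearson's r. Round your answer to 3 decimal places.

-0.719

r = (nΣuv − ΣuΣv) / √[(nΣu² − (Σu)²)(nΣv² − (Σv)²)]
Numerator: 5×2905 − 114×143 = -1777
Denominator: √[(15060 − 12996)(23405 − 20449)] = √[2064 × 2956] = 2470.0575
r = -1777 / 2470.0575 ≈ -0.719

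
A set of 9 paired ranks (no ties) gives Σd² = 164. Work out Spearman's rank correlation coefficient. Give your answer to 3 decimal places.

ρ = 1 − 6Σd² / [n(n²−1)] = 1 − 6×164 / (9×80)
  = 1 − 984/720 = 1 − 1.3667 ≈ -0.367

-0.367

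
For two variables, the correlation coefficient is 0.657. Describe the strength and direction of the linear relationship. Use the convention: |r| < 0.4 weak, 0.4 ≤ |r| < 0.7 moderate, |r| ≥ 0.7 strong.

moderate positive

r = 0.657 > 0 so the relationship is positive.
|r| = 0.657, which falls in the moderate range.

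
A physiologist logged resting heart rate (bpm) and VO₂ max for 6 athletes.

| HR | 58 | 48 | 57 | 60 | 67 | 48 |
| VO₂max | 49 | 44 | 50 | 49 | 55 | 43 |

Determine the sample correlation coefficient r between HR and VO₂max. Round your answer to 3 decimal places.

0.976

n = 6, Σx = 338, Σy = 290, Σx² = 19310, Σy² = 14112, Σxy = 16493
nΣxy − ΣxΣy = 98958 − 98020 = 938
nΣx² − (Σx)² = 115860 − 114244 = 1616; nΣy² − (Σy)² = 84672 − 84100 = 572
r = 938 / √(1616 × 572) = 938 / 961.4323 ≈ 0.976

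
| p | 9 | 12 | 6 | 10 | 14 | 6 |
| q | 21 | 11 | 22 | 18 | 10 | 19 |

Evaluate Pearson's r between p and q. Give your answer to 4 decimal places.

-0.8832

n = 6, Σp = 57, Σq = 101, Σp² = 593, Σq² = 1831, Σpq = 887
nΣpq − ΣpΣq = 5322 − 5757 = -435
nΣp² − (Σp)² = 3558 − 3249 = 309; nΣq² − (Σq)² = 10986 − 10201 = 785
r = -435 / √(309 × 785) = -435 / 492.5089 ≈ -0.8832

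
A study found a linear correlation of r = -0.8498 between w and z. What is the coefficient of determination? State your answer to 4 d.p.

0.7222

r² = (-0.8498)² = 0.7222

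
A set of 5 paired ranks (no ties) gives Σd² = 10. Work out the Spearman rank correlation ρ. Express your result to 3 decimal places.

0.500

ρ = 1 − 6Σd² / [n(n²−1)] = 1 − 6×10 / (5×24)
  = 1 − 60/120 = 1 − 0.5000 ≈ 0.500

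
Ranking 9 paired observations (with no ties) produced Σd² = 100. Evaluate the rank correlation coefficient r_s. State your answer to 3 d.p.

0.167

ρ = 1 − 6Σd² / [n(n²−1)] = 1 − 6×100 / (9×80)
  = 1 − 600/720 = 1 − 0.8333 ≈ 0.167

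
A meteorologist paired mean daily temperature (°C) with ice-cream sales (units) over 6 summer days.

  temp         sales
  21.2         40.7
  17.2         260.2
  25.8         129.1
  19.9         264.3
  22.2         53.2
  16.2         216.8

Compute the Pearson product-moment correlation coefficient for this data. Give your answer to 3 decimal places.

-0.605

n = 6, Σx = 122.5, Σy = 964.3, Σx² = 2562.21, Σy² = 205714.31, Σxy = 18621.83
nΣxy − ΣxΣy = 111730.98 − 118126.75 = -6395.77
nΣx² − (Σx)² = 15373.26 − 15006.25 = 367.01; nΣy² − (Σy)² = 1234285.86 − 929874.49 = 304411.37
r = -6395.77 / √(367.01 × 304411.37) = -6395.77 / 10569.8636 ≈ -0.605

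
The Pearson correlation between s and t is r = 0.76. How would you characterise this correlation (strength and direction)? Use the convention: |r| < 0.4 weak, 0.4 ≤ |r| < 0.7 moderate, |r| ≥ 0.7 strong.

r = 0.76 > 0 so the relationship is positive.
|r| = 0.76, which falls in the strong range.

strong positive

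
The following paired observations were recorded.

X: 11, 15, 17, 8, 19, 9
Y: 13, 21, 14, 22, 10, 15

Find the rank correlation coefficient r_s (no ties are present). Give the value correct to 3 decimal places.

Rank X: 3, 4, 5, 1, 6, 2
Rank Y: 2, 5, 3, 6, 1, 4
d = rank(X) − rank(Y): 1, -1, 2, -5, 5, -2; Σd² = 60
ρ = 1 − 6Σd² / [n(n²−1)] = 1 − 6×60 / (6×35) = 1 − 360/210 ≈ -0.714

-0.714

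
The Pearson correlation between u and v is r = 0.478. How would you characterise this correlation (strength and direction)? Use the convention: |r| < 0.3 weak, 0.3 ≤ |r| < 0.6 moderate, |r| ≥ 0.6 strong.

moderate positive

r = 0.478 > 0 so the relationship is positive.
|r| = 0.478, which falls in the moderate range.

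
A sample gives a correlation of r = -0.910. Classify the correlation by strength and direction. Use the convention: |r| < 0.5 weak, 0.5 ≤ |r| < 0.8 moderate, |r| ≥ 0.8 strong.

r = -0.910 < 0 so the relationship is negative.
|r| = 0.910, which falls in the strong range.

strong negative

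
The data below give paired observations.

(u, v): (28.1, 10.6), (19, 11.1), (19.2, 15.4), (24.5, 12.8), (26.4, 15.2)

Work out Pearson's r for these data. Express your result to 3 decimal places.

n = 5, Σu = 117.2, Σv = 65.1, Σu² = 2816.46, Σv² = 867.61, Σuv = 1519.32
nΣuv − ΣuΣv = 7596.6 − 7629.72 = -33.12
nΣu² − (Σu)² = 14082.3 − 13735.84 = 346.46; nΣv² − (Σv)² = 4338.05 − 4238.01 = 100.04
r = -33.12 / √(346.46 × 100.04) = -33.12 / 186.1716 ≈ -0.178

-0.178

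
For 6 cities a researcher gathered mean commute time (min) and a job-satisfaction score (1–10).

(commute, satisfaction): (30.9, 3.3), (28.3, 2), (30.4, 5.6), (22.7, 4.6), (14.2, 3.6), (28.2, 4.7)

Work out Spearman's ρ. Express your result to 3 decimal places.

Rank commute: 6, 4, 5, 2, 1, 3
Rank satisfaction: 2, 1, 6, 4, 3, 5
d = rank(commute) − rank(satisfaction): 4, 3, -1, -2, -2, -2; Σd² = 38
ρ = 1 − 6Σd² / [n(n²−1)] = 1 − 6×38 / (6×35) = 1 − 228/210 ≈ -0.086

-0.086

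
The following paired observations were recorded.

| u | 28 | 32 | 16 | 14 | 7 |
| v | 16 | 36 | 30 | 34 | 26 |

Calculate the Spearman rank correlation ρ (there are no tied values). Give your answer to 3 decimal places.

0.300

Rank u: 4, 5, 3, 2, 1
Rank v: 1, 5, 3, 4, 2
d = rank(u) − rank(v): 3, 0, 0, -2, -1; Σd² = 14
ρ = 1 − 6Σd² / [n(n²−1)] = 1 − 6×14 / (5×24) = 1 − 84/120 ≈ 0.300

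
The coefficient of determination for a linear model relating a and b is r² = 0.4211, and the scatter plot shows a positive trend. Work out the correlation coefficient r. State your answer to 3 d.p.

0.649

|r| = √0.4211 = 0.649
The association is positive, so r = 0.649.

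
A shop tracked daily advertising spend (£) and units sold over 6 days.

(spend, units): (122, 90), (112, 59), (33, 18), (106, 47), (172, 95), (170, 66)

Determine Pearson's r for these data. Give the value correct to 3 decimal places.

n = 6, Σx = 715, Σy = 375, Σx² = 98237, Σy² = 27495, Σxy = 50724
nΣxy − ΣxΣy = 304344 − 268125 = 36219
nΣx² − (Σx)² = 589422 − 511225 = 78197; nΣy² − (Σy)² = 164970 − 140625 = 24345
r = 36219 / √(78197 × 24345) = 36219 / 43631.4791 ≈ 0.830

0.830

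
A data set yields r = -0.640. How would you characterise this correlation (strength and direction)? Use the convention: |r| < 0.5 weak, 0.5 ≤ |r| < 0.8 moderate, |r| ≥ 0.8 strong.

moderate negative

r = -0.640 < 0 so the relationship is negative.
|r| = 0.640, which falls in the moderate range.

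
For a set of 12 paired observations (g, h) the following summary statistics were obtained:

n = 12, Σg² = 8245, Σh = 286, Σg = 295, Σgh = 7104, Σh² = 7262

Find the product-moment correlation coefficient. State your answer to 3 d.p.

r = (nΣgh − ΣgΣh) / √[(nΣg² − (Σg)²)(nΣh² − (Σh)²)]
Numerator: 12×7104 − 295×286 = 878
Denominator: √[(98940 − 87025)(87144 − 81796)] = √[11915 × 5348] = 7982.5698
r = 878 / 7982.5698 ≈ 0.110

0.110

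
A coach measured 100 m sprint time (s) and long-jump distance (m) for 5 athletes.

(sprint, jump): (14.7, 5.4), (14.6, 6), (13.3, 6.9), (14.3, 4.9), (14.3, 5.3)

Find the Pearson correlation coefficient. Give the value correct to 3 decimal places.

-0.712

n = 5, Σx = 71.2, Σy = 28.5, Σx² = 1015.12, Σy² = 164.87, Σxy = 404.61
nΣxy − ΣxΣy = 2023.05 − 2029.2 = -6.15
nΣx² − (Σx)² = 5075.6 − 5069.44 = 6.16; nΣy² − (Σy)² = 824.35 − 812.25 = 12.1
r = -6.15 / √(6.16 × 12.1) = -6.15 / 8.6334 ≈ -0.712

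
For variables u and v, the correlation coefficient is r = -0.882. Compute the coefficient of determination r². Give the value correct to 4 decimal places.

0.7779

r² = (-0.882)² = 0.7779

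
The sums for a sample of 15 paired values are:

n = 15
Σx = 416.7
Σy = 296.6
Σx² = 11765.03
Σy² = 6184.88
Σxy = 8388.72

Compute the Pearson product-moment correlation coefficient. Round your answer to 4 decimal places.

r = (nΣxy − ΣxΣy) / √[(nΣx² − (Σx)²)(nΣy² − (Σy)²)]
Numerator: 15×8388.72 − 416.7×296.6 = 2237.58
Denominator: √[(176475.45 − 173638.89)(92773.2 − 87971.56)] = √[2836.56 × 4801.64] = 3690.5474
r = 2237.58 / 3690.5474 ≈ 0.6063

0.6063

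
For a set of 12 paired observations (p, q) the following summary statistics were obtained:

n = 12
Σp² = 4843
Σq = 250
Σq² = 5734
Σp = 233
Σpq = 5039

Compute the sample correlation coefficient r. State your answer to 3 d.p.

0.451

r = (nΣpq − ΣpΣq) / √[(nΣp² − (Σp)²)(nΣq² − (Σq)²)]
Numerator: 12×5039 − 233×250 = 2218
Denominator: √[(58116 − 54289)(68808 − 62500)] = √[3827 × 6308] = 4913.3203
r = 2218 / 4913.3203 ≈ 0.451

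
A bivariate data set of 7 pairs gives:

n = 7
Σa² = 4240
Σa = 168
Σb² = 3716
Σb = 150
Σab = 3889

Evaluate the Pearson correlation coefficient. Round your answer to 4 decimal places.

0.8946

r = (nΣab − ΣaΣb) / √[(nΣa² − (Σa)²)(nΣb² − (Σb)²)]
Numerator: 7×3889 − 168×150 = 2023
Denominator: √[(29680 − 28224)(26012 − 22500)] = √[1456 × 3512] = 2261.2987
r = 2023 / 2261.2987 ≈ 0.8946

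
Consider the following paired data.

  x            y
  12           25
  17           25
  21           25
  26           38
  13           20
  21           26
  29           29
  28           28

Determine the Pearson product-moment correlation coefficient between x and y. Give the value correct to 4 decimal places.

n = 8, Σx = 167, Σy = 216, Σx² = 3785, Σy² = 6020, Σxy = 4669
nΣxy − ΣxΣy = 37352 − 36072 = 1280
nΣx² − (Σx)² = 30280 − 27889 = 2391; nΣy² − (Σy)² = 48160 − 46656 = 1504
r = 1280 / √(2391 × 1504) = 1280 / 1896.3291 ≈ 0.6750

0.6750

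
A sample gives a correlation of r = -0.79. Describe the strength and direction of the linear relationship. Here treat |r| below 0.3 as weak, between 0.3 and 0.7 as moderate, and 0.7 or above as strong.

r = -0.79 < 0 so the relationship is negative.
|r| = 0.79, which falls in the strong range.

strong negative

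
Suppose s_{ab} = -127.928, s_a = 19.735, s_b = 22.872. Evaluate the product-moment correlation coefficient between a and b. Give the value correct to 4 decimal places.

r = Cov(a,b) / (s_a · s_b) = -127.928 / (19.735 × 22.872)
  = -127.928 / 451.3789 ≈ -0.2834

-0.2834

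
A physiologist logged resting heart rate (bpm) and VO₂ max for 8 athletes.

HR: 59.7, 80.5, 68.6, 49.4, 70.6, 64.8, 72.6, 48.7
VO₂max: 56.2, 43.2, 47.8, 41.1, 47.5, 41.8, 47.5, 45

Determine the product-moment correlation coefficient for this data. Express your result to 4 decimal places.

n = 8, Σx = 514.9, Σy = 370.1, Σx² = 34016.51, Σy² = 17283.47, Σxy = 23844.3
nΣxy − ΣxΣy = 190754.4 − 190564.49 = 189.91
nΣx² − (Σx)² = 272132.08 − 265122.01 = 7010.07; nΣy² − (Σy)² = 138267.76 − 136974.01 = 1293.75
r = 189.91 / √(7010.07 × 1293.75) = 189.91 / 3011.5242 ≈ 0.0631

0.0631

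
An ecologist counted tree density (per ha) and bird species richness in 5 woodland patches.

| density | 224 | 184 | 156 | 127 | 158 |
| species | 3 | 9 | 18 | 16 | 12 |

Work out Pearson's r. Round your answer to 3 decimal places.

n = 5, Σx = 849, Σy = 58, Σx² = 149461, Σy² = 814, Σxy = 9064
nΣxy − ΣxΣy = 45320 − 49242 = -3922
nΣx² − (Σx)² = 747305 − 720801 = 26504; nΣy² − (Σy)² = 4070 − 3364 = 706
r = -3922 / √(26504 × 706) = -3922 / 4325.7166 ≈ -0.907

-0.907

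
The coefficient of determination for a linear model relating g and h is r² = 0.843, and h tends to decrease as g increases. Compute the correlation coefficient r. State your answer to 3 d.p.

-0.918

|r| = √0.843 = 0.918
The association is negative, so r = −0.918.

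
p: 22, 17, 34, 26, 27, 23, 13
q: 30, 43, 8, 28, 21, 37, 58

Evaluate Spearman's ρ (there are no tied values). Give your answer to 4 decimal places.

Rank p: 3, 2, 7, 5, 6, 4, 1
Rank q: 4, 6, 1, 3, 2, 5, 7
d = rank(p) − rank(q): -1, -4, 6, 2, 4, -1, -6; Σd² = 110
ρ = 1 − 6Σd² / [n(n²−1)] = 1 − 6×110 / (7×48) = 1 − 660/336 ≈ -0.9643

-0.9643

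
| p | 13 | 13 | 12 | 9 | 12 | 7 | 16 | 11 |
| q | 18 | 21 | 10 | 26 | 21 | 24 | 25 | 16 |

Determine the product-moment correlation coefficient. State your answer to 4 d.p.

-0.1440

n = 8, Σp = 93, Σq = 161, Σp² = 1133, Σq² = 3439, Σpq = 1857
nΣpq − ΣpΣq = 14856 − 14973 = -117
nΣp² − (Σp)² = 9064 − 8649 = 415; nΣq² − (Σq)² = 27512 − 25921 = 1591
r = -117 / √(415 × 1591) = -117 / 812.5669 ≈ -0.1440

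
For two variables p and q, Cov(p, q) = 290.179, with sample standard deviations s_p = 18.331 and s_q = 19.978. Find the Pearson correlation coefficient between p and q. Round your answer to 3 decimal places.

r = Cov(p,q) / (s_p · s_q) = 290.179 / (18.331 × 19.978)
  = 290.179 / 366.2167 ≈ 0.792

0.792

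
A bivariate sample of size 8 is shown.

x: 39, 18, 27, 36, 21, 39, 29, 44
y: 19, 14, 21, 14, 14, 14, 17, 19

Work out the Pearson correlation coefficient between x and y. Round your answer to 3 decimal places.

n = 8, Σx = 253, Σy = 132, Σx² = 8609, Σy² = 2236, Σxy = 4233
nΣxy − ΣxΣy = 33864 − 33396 = 468
nΣx² − (Σx)² = 68872 − 64009 = 4863; nΣy² − (Σy)² = 17888 − 17424 = 464
r = 468 / √(4863 × 464) = 468 / 1502.1425 ≈ 0.312

0.312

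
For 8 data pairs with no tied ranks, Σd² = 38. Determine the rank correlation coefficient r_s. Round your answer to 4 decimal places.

0.5476

ρ = 1 − 6Σd² / [n(n²−1)] = 1 − 6×38 / (8×63)
  = 1 − 228/504 = 1 − 0.45238 ≈ 0.5476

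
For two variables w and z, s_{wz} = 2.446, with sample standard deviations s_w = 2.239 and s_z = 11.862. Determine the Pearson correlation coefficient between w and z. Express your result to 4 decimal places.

0.0921

r = Cov(w,z) / (s_w · s_z) = 2.446 / (2.239 × 11.862)
  = 2.446 / 26.5590 ≈ 0.0921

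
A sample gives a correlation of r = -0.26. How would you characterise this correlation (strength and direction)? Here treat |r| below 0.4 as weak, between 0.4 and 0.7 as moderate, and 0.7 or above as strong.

weak negative

r = -0.26 < 0 so the relationship is negative.
|r| = 0.26, which falls in the weak range.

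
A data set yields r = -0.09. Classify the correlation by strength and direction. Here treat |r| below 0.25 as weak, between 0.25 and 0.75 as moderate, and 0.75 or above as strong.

weak negative

r = -0.09 < 0 so the relationship is negative.
|r| = 0.09, which falls in the weak range.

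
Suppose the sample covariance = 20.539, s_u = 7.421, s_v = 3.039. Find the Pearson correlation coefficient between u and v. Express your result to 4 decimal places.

r = Cov(u,v) / (s_u · s_v) = 20.539 / (7.421 × 3.039)
  = 20.539 / 22.5524 ≈ 0.9107

0.9107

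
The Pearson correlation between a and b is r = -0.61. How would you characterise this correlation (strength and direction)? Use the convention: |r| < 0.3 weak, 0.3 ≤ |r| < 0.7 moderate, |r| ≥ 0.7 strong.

moderate negative

r = -0.61 < 0 so the relationship is negative.
|r| = 0.61, which falls in the moderate range.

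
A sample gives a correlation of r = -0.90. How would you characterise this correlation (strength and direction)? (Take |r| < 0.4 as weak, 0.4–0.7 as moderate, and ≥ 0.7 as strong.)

r = -0.90 < 0 so the relationship is negative.
|r| = 0.90, which falls in the strong range.

strong negative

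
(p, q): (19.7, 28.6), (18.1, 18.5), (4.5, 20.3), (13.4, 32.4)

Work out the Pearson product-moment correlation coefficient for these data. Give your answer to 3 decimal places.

0.251

n = 4, Σp = 55.7, Σq = 99.8, Σp² = 915.51, Σq² = 2622.06, Σpq = 1423.78
nΣpq − ΣpΣq = 5695.12 − 5558.86 = 136.26
nΣp² − (Σp)² = 3662.04 − 3102.49 = 559.55; nΣq² − (Σq)² = 10488.24 − 9960.04 = 528.2
r = 136.26 / √(559.55 × 528.2) = 136.26 / 543.6491 ≈ 0.251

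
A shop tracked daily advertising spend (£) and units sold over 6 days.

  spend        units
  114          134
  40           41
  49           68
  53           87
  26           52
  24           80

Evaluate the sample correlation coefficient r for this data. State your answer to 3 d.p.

n = 6, Σx = 306, Σy = 462, Σx² = 21058, Σy² = 40934, Σxy = 28131
nΣxy − ΣxΣy = 168786 − 141372 = 27414
nΣx² − (Σx)² = 126348 − 93636 = 32712; nΣy² − (Σy)² = 245604 − 213444 = 32160
r = 27414 / √(32712 × 32160) = 27414 / 32434.8257 ≈ 0.845

0.845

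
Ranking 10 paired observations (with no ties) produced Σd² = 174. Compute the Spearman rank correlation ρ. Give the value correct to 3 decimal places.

-0.055

ρ = 1 − 6Σd² / [n(n²−1)] = 1 − 6×174 / (10×99)
  = 1 − 1044/990 = 1 − 1.0545 ≈ -0.055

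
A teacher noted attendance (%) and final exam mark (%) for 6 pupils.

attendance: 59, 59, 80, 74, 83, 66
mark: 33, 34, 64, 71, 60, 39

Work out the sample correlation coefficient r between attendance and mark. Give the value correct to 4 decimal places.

n = 6, Σx = 421, Σy = 301, Σx² = 30083, Σy² = 16503, Σxy = 21881
nΣxy − ΣxΣy = 131286 − 126721 = 4565
nΣx² − (Σx)² = 180498 − 177241 = 3257; nΣy² − (Σy)² = 99018 − 90601 = 8417
r = 4565 / √(3257 × 8417) = 4565 / 5235.8542 ≈ 0.8719

0.8719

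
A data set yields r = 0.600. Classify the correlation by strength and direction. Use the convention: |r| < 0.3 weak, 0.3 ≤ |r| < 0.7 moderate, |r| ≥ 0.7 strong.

moderate positive

r = 0.600 > 0 so the relationship is positive.
|r| = 0.600, which falls in the moderate range.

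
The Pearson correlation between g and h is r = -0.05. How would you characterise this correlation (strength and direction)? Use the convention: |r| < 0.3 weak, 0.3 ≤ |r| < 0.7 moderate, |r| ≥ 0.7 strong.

weak negative

r = -0.05 < 0 so the relationship is negative.
|r| = 0.05, which falls in the weak range.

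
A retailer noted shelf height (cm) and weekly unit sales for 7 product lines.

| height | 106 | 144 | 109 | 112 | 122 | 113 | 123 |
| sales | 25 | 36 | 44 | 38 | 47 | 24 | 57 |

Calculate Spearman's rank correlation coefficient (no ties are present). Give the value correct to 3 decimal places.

0.321

Rank height: 1, 7, 2, 3, 5, 4, 6
Rank sales: 2, 3, 5, 4, 6, 1, 7
d = rank(height) − rank(sales): -1, 4, -3, -1, -1, 3, -1; Σd² = 38
ρ = 1 − 6Σd² / [n(n²−1)] = 1 − 6×38 / (7×48) = 1 − 228/336 ≈ 0.321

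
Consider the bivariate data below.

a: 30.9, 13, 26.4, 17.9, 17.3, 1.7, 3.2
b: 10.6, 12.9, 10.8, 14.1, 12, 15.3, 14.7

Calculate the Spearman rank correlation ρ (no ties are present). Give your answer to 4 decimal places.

-0.8929

Rank a: 7, 3, 6, 5, 4, 1, 2
Rank b: 1, 4, 2, 5, 3, 7, 6
d = rank(a) − rank(b): 6, -1, 4, 0, 1, -6, -4; Σd² = 106
ρ = 1 − 6Σd² / [n(n²−1)] = 1 − 6×106 / (7×48) = 1 − 636/336 ≈ -0.8929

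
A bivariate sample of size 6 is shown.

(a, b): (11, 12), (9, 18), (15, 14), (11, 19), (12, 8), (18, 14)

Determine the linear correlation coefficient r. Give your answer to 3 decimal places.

n = 6, Σa = 76, Σb = 85, Σa² = 1016, Σb² = 1285, Σab = 1061
nΣab − ΣaΣb = 6366 − 6460 = -94
nΣa² − (Σa)² = 6096 − 5776 = 320; nΣb² − (Σb)² = 7710 − 7225 = 485
r = -94 / √(320 × 485) = -94 / 393.9543 ≈ -0.239

-0.239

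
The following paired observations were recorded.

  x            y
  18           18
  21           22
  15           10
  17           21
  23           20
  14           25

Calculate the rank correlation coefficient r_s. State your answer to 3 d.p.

-0.143

Rank x: 4, 5, 2, 3, 6, 1
Rank y: 2, 5, 1, 4, 3, 6
d = rank(x) − rank(y): 2, 0, 1, -1, 3, -5; Σd² = 40
ρ = 1 − 6Σd² / [n(n²−1)] = 1 − 6×40 / (6×35) = 1 − 240/210 ≈ -0.143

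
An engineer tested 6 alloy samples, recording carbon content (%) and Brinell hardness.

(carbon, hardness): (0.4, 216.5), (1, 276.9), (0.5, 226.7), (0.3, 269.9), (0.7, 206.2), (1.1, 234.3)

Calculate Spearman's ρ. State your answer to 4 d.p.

0.1429

Rank carbon: 2, 5, 3, 1, 4, 6
Rank hardness: 2, 6, 3, 5, 1, 4
d = rank(carbon) − rank(hardness): 0, -1, 0, -4, 3, 2; Σd² = 30
ρ = 1 − 6Σd² / [n(n²−1)] = 1 − 6×30 / (6×35) = 1 − 180/210 ≈ 0.1429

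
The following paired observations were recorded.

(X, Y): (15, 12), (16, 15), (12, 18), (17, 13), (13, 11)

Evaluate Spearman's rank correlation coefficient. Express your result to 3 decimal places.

-0.100

Rank X: 3, 4, 1, 5, 2
Rank Y: 2, 4, 5, 3, 1
d = rank(X) − rank(Y): 1, 0, -4, 2, 1; Σd² = 22
ρ = 1 − 6Σd² / [n(n²−1)] = 1 − 6×22 / (5×24) = 1 − 132/120 ≈ -0.100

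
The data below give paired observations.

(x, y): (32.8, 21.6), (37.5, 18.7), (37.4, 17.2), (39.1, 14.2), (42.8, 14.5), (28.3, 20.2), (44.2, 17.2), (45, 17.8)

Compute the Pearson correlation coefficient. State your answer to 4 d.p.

n = 8, Σx = 307.1, Σy = 141.4, Σx² = 12021.03, Σy² = 2544.7, Σxy = 5361.73
nΣxy − ΣxΣy = 42893.84 − 43423.94 = -530.1
nΣx² − (Σx)² = 96168.24 − 94310.41 = 1857.83; nΣy² − (Σy)² = 20357.6 − 19993.96 = 363.64
r = -530.1 / √(1857.83 × 363.64) = -530.1 / 821.9375 ≈ -0.6449

-0.6449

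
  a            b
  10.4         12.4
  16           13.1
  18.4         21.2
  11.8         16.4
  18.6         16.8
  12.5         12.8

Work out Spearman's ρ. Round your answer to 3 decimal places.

Rank a: 1, 4, 5, 2, 6, 3
Rank b: 1, 3, 6, 4, 5, 2
d = rank(a) − rank(b): 0, 1, -1, -2, 1, 1; Σd² = 8
ρ = 1 − 6Σd² / [n(n²−1)] = 1 − 6×8 / (6×35) = 1 − 48/210 ≈ 0.771

0.771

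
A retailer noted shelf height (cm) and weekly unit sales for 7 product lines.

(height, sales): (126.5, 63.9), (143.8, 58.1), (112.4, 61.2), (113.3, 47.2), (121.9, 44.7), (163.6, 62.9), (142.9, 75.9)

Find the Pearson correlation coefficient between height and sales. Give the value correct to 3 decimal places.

n = 7, Σx = 924.4, Σy = 413.9, Σx² = 124196.32, Σy² = 25147.41, Σxy = 55250.25
nΣxy − ΣxΣy = 386751.75 − 382609.16 = 4142.59
nΣx² − (Σx)² = 869374.24 − 854515.36 = 14858.88; nΣy² − (Σy)² = 176031.87 − 171313.21 = 4718.66
r = 4142.59 / √(14858.88 × 4718.66) = 4142.59 / 8373.4105 ≈ 0.495

0.495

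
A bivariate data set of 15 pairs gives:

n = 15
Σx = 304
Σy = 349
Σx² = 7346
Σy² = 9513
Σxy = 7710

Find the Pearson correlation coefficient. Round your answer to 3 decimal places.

r = (nΣxy − ΣxΣy) / √[(nΣx² − (Σx)²)(nΣy² − (Σy)²)]
Numerator: 15×7710 − 304×349 = 9554
Denominator: √[(110190 − 92416)(142695 − 121801)] = √[17774 × 20894] = 19270.9615
r = 9554 / 19270.9615 ≈ 0.496

0.496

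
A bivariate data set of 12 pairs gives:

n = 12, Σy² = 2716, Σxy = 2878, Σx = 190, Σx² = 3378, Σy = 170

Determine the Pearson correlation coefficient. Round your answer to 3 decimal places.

r = (nΣxy − ΣxΣy) / √[(nΣx² − (Σx)²)(nΣy² − (Σy)²)]
Numerator: 12×2878 − 190×170 = 2236
Denominator: √[(40536 − 36100)(32592 − 28900)] = √[4436 × 3692] = 4046.9386
r = 2236 / 4046.9386 ≈ 0.553

0.553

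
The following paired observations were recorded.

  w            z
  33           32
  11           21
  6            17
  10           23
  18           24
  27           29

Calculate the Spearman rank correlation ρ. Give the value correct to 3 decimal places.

0.943

Rank w: 6, 3, 1, 2, 4, 5
Rank z: 6, 2, 1, 3, 4, 5
d = rank(w) − rank(z): 0, 1, 0, -1, 0, 0; Σd² = 2
ρ = 1 − 6Σd² / [n(n²−1)] = 1 − 6×2 / (6×35) = 1 − 12/210 ≈ 0.943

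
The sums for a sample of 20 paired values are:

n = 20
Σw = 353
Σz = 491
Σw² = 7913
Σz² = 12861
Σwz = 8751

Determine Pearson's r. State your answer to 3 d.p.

0.073

r = (nΣwz − ΣwΣz) / √[(nΣw² − (Σw)²)(nΣz² − (Σz)²)]
Numerator: 20×8751 − 353×491 = 1697
Denominator: √[(158260 − 124609)(257220 − 241081)] = √[33651 × 16139] = 23304.3663
r = 1697 / 23304.3663 ≈ 0.073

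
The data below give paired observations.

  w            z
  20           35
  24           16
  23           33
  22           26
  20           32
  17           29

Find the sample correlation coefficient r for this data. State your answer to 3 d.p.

n = 6, Σw = 126, Σz = 171, Σw² = 2678, Σz² = 5111, Σwz = 3548
nΣwz − ΣwΣz = 21288 − 21546 = -258
nΣw² − (Σw)² = 16068 − 15876 = 192; nΣz² − (Σz)² = 30666 − 29241 = 1425
r = -258 / √(192 × 1425) = -258 / 523.0679 ≈ -0.493

-0.493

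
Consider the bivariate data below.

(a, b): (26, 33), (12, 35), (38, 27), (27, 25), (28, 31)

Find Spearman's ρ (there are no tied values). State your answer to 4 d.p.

-0.7000

Rank a: 2, 1, 5, 3, 4
Rank b: 4, 5, 2, 1, 3
d = rank(a) − rank(b): -2, -4, 3, 2, 1; Σd² = 34
ρ = 1 − 6Σd² / [n(n²−1)] = 1 − 6×34 / (5×24) = 1 − 204/120 ≈ -0.7000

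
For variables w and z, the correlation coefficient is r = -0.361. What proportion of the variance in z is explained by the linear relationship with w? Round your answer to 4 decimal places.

r² = (-0.361)² = 0.1303

0.1303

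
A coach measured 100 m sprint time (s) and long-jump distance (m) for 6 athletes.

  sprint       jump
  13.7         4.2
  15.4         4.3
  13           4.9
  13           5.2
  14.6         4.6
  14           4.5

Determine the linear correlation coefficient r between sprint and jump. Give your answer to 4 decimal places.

-0.6773

n = 6, Σx = 83.7, Σy = 27.7, Σx² = 1172.01, Σy² = 128.59, Σxy = 385.22
nΣxy − ΣxΣy = 2311.32 − 2318.49 = -7.17
nΣx² − (Σx)² = 7032.06 − 7005.69 = 26.37; nΣy² − (Σy)² = 771.54 − 767.29 = 4.25
r = -7.17 / √(26.37 × 4.25) = -7.17 / 10.5864 ≈ -0.6773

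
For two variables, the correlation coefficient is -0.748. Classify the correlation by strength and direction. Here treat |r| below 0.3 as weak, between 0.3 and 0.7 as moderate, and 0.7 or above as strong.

r = -0.748 < 0 so the relationship is negative.
|r| = 0.748, which falls in the strong range.

strong negative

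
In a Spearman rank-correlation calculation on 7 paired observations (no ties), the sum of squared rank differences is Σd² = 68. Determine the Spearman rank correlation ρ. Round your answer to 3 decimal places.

ρ = 1 − 6Σd² / [n(n²−1)] = 1 − 6×68 / (7×48)
  = 1 − 408/336 = 1 − 1.2143 ≈ -0.214

-0.214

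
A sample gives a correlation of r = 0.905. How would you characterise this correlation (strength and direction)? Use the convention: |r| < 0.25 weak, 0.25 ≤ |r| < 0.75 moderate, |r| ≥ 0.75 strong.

r = 0.905 > 0 so the relationship is positive.
|r| = 0.905, which falls in the strong range.

strong positive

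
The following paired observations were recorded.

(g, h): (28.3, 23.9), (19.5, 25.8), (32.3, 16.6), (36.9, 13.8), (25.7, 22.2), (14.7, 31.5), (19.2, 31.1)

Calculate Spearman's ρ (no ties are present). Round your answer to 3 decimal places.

Rank g: 5, 3, 6, 7, 4, 1, 2
Rank h: 4, 5, 2, 1, 3, 7, 6
d = rank(g) − rank(h): 1, -2, 4, 6, 1, -6, -4; Σd² = 110
ρ = 1 − 6Σd² / [n(n²−1)] = 1 − 6×110 / (7×48) = 1 − 660/336 ≈ -0.964

-0.964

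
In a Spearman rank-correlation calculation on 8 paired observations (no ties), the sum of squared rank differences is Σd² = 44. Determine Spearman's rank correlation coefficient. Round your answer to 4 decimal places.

0.4762

ρ = 1 − 6Σd² / [n(n²−1)] = 1 − 6×44 / (8×63)
  = 1 − 264/504 = 1 − 0.52381 ≈ 0.4762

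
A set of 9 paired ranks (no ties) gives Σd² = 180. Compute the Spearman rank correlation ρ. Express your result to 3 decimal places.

-0.500

ρ = 1 − 6Σd² / [n(n²−1)] = 1 − 6×180 / (9×80)
  = 1 − 1080/720 = 1 − 1.5000 ≈ -0.500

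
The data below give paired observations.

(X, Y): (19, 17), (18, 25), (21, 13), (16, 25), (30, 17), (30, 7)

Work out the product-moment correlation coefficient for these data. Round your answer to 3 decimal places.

-0.730

n = 6, ΣX = 134, ΣY = 104, ΣX² = 3182, ΣY² = 2046, ΣXY = 2166
nΣXY − ΣXΣY = 12996 − 13936 = -940
nΣX² − (ΣX)² = 19092 − 17956 = 1136; nΣY² − (ΣY)² = 12276 − 10816 = 1460
r = -940 / √(1136 × 1460) = -940 / 1287.8509 ≈ -0.730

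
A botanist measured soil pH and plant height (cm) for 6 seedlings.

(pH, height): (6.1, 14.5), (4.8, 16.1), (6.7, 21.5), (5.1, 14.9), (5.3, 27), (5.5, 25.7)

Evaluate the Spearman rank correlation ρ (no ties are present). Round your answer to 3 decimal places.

Rank pH: 5, 1, 6, 2, 3, 4
Rank height: 1, 3, 4, 2, 6, 5
d = rank(pH) − rank(height): 4, -2, 2, 0, -3, -1; Σd² = 34
ρ = 1 − 6Σd² / [n(n²−1)] = 1 − 6×34 / (6×35) = 1 − 204/210 ≈ 0.029

0.029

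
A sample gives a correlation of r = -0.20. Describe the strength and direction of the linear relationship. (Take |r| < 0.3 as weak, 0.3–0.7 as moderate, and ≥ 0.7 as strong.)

r = -0.20 < 0 so the relationship is negative.
|r| = 0.20, which falls in the weak range.

weak negative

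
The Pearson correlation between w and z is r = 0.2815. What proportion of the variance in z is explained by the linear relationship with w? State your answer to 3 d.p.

r² = (0.2815)² = 0.079

0.079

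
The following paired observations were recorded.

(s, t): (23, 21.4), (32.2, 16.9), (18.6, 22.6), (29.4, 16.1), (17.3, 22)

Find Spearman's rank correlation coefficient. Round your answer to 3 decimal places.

-0.800

Rank s: 3, 5, 2, 4, 1
Rank t: 3, 2, 5, 1, 4
d = rank(s) − rank(t): 0, 3, -3, 3, -3; Σd² = 36
ρ = 1 − 6Σd² / [n(n²−1)] = 1 − 6×36 / (5×24) = 1 − 216/120 ≈ -0.800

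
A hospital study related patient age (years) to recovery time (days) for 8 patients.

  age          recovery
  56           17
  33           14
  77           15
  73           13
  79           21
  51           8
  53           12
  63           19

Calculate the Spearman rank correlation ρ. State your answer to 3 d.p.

Rank age: 4, 1, 7, 6, 8, 2, 3, 5
Rank recovery: 6, 4, 5, 3, 8, 1, 2, 7
d = rank(age) − rank(recovery): -2, -3, 2, 3, 0, 1, 1, -2; Σd² = 32
ρ = 1 − 6Σd² / [n(n²−1)] = 1 − 6×32 / (8×63) = 1 − 192/504 ≈ 0.619

0.619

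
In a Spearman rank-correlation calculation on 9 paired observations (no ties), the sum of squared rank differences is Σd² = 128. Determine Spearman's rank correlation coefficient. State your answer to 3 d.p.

ρ = 1 − 6Σd² / [n(n²−1)] = 1 − 6×128 / (9×80)
  = 1 − 768/720 = 1 − 1.0667 ≈ -0.067

-0.067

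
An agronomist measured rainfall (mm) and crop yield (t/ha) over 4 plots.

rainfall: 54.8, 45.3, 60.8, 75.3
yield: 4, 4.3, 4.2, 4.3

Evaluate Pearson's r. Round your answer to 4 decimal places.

n = 4, Σx = 236.2, Σy = 16.8, Σx² = 14421.86, Σy² = 70.62, Σxy = 993.14
nΣxy − ΣxΣy = 3972.56 − 3968.16 = 4.4
nΣx² − (Σx)² = 57687.44 − 55790.44 = 1897; nΣy² − (Σy)² = 282.48 − 282.24 = 0.24
r = 4.4 / √(1897 × 0.24) = 4.4 / 21.3373 ≈ 0.2062

0.2062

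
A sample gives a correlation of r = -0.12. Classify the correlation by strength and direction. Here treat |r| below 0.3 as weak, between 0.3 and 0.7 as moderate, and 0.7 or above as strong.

weak negative

r = -0.12 < 0 so the relationship is negative.
|r| = 0.12, which falls in the weak range.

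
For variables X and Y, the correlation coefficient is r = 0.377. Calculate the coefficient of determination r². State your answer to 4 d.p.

0.1421

r² = (0.377)² = 0.1421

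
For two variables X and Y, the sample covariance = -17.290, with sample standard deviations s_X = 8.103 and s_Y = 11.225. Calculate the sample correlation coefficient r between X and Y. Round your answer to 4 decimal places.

r = Cov(X,Y) / (s_X · s_Y) = -17.290 / (8.103 × 11.225)
  = -17.290 / 90.9562 ≈ -0.1901

-0.1901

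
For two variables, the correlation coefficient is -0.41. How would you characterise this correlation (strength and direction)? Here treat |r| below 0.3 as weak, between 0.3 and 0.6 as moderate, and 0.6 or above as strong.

r = -0.41 < 0 so the relationship is negative.
|r| = 0.41, which falls in the moderate range.

moderate negative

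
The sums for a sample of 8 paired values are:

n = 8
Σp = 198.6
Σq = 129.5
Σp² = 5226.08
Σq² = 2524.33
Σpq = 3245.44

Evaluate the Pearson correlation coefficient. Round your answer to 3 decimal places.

r = (nΣpq − ΣpΣq) / √[(nΣp² − (Σp)²)(nΣq² − (Σq)²)]
Numerator: 8×3245.44 − 198.6×129.5 = 244.82
Denominator: √[(41808.64 − 39441.96)(20194.64 − 16770.25)] = √[2366.68 × 3424.39] = 2846.8290
r = 244.82 / 2846.8290 ≈ 0.086

0.086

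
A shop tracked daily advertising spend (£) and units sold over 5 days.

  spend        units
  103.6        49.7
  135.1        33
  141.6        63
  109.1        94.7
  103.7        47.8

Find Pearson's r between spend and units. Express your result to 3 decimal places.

-0.217

n = 5, Σx = 593.1, Σy = 288.2, Σx² = 71692.03, Σy² = 18781.02, Σxy = 33816.65
nΣxy − ΣxΣy = 169083.25 − 170931.42 = -1848.17
nΣx² − (Σx)² = 358460.15 − 351767.61 = 6692.54; nΣy² − (Σy)² = 93905.1 − 83059.24 = 10845.86
r = -1848.17 / √(6692.54 × 10845.86) = -1848.17 / 8519.7624 ≈ -0.217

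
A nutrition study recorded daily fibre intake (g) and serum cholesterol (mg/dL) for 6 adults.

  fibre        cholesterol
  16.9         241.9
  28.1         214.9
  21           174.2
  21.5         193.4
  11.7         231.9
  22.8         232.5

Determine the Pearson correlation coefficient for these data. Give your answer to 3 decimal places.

n = 6, Σx = 122, Σy = 1288.8, Σx² = 2635.2, Σy² = 280280.68, Σxy = 25957.33
nΣxy − ΣxΣy = 155743.98 − 157233.6 = -1489.62
nΣx² − (Σx)² = 15811.2 − 14884 = 927.2; nΣy² − (Σy)² = 1681684.08 − 1661005.44 = 20678.64
r = -1489.62 / √(927.2 × 20678.64) = -1489.62 / 4378.7253 ≈ -0.340

-0.340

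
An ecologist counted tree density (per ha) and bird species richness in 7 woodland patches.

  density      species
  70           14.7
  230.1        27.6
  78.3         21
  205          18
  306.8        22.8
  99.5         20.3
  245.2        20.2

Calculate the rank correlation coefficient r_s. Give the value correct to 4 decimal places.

0.5000

Rank density: 1, 5, 2, 4, 7, 3, 6
Rank species: 1, 7, 5, 2, 6, 4, 3
d = rank(density) − rank(species): 0, -2, -3, 2, 1, -1, 3; Σd² = 28
ρ = 1 − 6Σd² / [n(n²−1)] = 1 − 6×28 / (7×48) = 1 − 168/336 ≈ 0.5000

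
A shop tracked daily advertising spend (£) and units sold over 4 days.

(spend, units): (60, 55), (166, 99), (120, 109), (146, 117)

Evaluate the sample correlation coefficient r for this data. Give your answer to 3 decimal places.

0.826

n = 4, Σx = 492, Σy = 380, Σx² = 66872, Σy² = 38396, Σxy = 49896
nΣxy − ΣxΣy = 199584 − 186960 = 12624
nΣx² − (Σx)² = 267488 − 242064 = 25424; nΣy² − (Σy)² = 153584 − 144400 = 9184
r = 12624 / √(25424 × 9184) = 12624 / 15280.5110 ≈ 0.826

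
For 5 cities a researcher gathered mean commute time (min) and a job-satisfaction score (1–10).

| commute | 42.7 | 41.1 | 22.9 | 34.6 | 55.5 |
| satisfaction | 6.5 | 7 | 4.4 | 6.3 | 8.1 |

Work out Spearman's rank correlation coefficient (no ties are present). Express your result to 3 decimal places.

Rank commute: 4, 3, 1, 2, 5
Rank satisfaction: 3, 4, 1, 2, 5
d = rank(commute) − rank(satisfaction): 1, -1, 0, 0, 0; Σd² = 2
ρ = 1 − 6Σd² / [n(n²−1)] = 1 − 6×2 / (5×24) = 1 − 12/120 ≈ 0.900

0.900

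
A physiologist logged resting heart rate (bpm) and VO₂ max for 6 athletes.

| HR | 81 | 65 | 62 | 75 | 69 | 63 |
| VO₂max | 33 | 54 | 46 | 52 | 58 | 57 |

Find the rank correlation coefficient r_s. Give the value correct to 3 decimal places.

-0.257

Rank HR: 6, 3, 1, 5, 4, 2
Rank VO₂max: 1, 4, 2, 3, 6, 5
d = rank(HR) − rank(VO₂max): 5, -1, -1, 2, -2, -3; Σd² = 44
ρ = 1 − 6Σd² / [n(n²−1)] = 1 − 6×44 / (6×35) = 1 − 264/210 ≈ -0.257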